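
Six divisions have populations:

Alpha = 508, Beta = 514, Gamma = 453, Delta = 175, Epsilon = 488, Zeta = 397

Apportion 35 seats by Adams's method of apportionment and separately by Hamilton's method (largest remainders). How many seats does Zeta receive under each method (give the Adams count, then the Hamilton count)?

Adams: Alpha 7, Beta 7, Gamma 6, Delta 3, Epsilon 7, Zeta 5.
Hamilton: Alpha 7, Beta 7, Gamma 6, Delta 2, Epsilon 7, Zeta 6.
Zeta gets 5 under Adams and 6 under Hamilton.

5 and 6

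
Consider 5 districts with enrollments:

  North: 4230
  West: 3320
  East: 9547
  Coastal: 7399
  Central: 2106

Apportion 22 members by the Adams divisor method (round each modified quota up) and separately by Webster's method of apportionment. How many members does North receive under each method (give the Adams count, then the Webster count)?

Adams: North 4, West 3, East 7, Coastal 6, Central 2.
Webster: North 3, West 3, East 8, Coastal 6, Central 2.
North gets 4 under Adams and 3 under Webster.

4 and 3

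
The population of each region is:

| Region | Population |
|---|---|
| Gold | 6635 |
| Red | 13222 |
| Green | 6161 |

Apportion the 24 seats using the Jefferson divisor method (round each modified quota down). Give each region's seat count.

Standard divisor 26018/24 ≈ 1084.083; standard quotas: Gold 6.120, Red 12.196, Green 5.683.
Rounding down gives 6, 12, 5 = 23 seats, so the divisor must be adjusted.
With modified divisor 1020: modified quotas Gold 6.505, Red 12.963, Green 6.040.
Rounding down: Gold 6, Red 12, Green 6 (total 24).

Gold: 6, Red: 12, Green: 6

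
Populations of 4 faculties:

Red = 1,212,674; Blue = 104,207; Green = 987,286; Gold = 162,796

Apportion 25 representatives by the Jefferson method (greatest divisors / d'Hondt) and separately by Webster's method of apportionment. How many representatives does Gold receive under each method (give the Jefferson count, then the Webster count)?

Jefferson: Red 13, Blue 1, Green 10, Gold 1.
Webster: Red 12, Blue 1, Green 10, Gold 2.
Gold gets 1 under Jefferson and 2 under Webster.

1 and 2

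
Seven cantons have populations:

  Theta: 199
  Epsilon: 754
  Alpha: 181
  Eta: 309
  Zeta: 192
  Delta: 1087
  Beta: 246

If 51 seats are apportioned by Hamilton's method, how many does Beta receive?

4

Total 2968; standard divisor 2968/51 ≈ 58.196.
Standard quotas: Theta 3.419, Epsilon 12.956, Alpha 3.110, Eta 5.310, Zeta 3.299, Delta 18.678, Beta 4.227.
Lower quotas: Theta 3, Epsilon 12, Alpha 3, Eta 5, Zeta 3, Delta 18, Beta 4 (sum 48, leaving 3 seats).
Remainders in descending order: Epsilon 0.956, Delta 0.678, Theta 0.419, Eta 0.310, Zeta 0.299, Beta 0.227, Alpha 0.110.
Largest remainders: Epsilon, Delta, Theta receive the extra seats.
Beta receives 4.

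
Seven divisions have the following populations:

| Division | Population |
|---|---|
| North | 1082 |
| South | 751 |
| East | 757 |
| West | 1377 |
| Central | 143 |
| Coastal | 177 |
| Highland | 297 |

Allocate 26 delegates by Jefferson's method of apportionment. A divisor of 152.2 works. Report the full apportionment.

North: 7, South: 4, East: 4, West: 9, Central: 0, Coastal: 1, Highland: 1

With modified divisor 152.2: modified quotas North 7.109, South 4.934, East 4.974, West 9.047, Central 0.940, Coastal 1.163, Highland 1.951.
Rounding down: North 7, South 4, East 4, West 9, Central 0, Coastal 1, Highland 1 (total 26).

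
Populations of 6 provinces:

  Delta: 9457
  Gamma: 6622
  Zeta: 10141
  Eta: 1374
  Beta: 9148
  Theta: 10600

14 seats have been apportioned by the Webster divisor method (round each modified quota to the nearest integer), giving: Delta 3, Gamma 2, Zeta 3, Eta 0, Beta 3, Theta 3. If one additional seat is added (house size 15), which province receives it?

Theta

Priority for the next seat is population ÷ (current seats + 0.5).
Priorities: Delta 2702.000, Gamma 2648.800, Zeta 2897.429, Eta 2748.000, Beta 2613.714, Theta 3028.571.
Highest priority: Theta.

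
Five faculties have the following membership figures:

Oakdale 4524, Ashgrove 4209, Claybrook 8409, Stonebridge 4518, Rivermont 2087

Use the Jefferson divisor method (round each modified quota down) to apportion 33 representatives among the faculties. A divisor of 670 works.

With modified divisor 670: modified quotas Oakdale 6.752, Ashgrove 6.282, Claybrook 12.551, Stonebridge 6.743, Rivermont 3.115.
Rounding down: Oakdale 6, Ashgrove 6, Claybrook 12, Stonebridge 6, Rivermont 3 (total 33).

Oakdale 6, Ashgrove 6, Claybrook 12, Stonebridge 6, Rivermont 3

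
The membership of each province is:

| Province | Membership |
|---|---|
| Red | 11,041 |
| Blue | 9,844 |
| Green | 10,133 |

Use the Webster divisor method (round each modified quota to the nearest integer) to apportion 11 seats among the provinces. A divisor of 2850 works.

Red=4, Blue=3, Green=4

With modified divisor 2850: modified quotas Red 3.874, Blue 3.454, Green 3.555.
Rounding to the nearest integer: Red 4, Blue 3, Green 4 (total 11).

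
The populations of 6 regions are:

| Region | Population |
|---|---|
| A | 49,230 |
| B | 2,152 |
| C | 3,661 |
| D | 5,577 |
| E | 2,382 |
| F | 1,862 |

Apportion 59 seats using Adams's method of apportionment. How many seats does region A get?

43

Standard divisor 64864/59 ≈ 1099.39; standard quotas: A 44.779, B 1.957, C 3.330, D 5.073, E 2.167, F 1.694.
Rounding up gives 45, 2, 4, 6, 3, 2 = 62 seats, so the divisor must be adjusted.
With modified divisor 1160: modified quotas A 42.440, B 1.855, C 3.156, D 4.808, E 2.053, F 1.605.
Rounding up: A 43, B 2, C 4, D 5, E 3, F 2 (total 59).
A receives 43.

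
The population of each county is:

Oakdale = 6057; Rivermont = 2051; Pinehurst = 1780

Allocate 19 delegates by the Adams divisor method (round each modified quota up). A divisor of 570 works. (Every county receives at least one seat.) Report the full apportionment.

Oakdale=11; Rivermont=4; Pinehurst=4

With modified divisor 570: modified quotas Oakdale 10.626, Rivermont 3.598, Pinehurst 3.123.
Rounding up: Oakdale 11, Rivermont 4, Pinehurst 4 (total 19).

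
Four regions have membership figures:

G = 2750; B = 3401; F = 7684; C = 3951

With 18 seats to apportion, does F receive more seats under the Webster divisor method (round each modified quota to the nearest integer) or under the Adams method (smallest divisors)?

Webster

Webster: G 3, B 3, F 8, C 4.
Adams: G 3, B 4, F 7, C 4.
F gets 8 under Webster and 7 under Adams.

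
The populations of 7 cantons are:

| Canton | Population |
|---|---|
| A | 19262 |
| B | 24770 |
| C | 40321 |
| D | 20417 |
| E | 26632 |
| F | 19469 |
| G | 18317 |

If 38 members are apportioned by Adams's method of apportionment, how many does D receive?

Standard divisor 169188/38 ≈ 4452.316; standard quotas: A 4.326, B 5.563, C 9.056, D 4.586, E 5.982, F 4.373, G 4.114.
Rounding up gives 5, 6, 10, 5, 6, 5, 5 = 42 seats, so the divisor must be adjusted.
With modified divisor 4900: modified quotas A 3.931, B 5.055, C 8.229, D 4.167, E 5.435, F 3.973, G 3.738.
Rounding up: A 4, B 6, C 9, D 5, E 6, F 4, G 4 (total 38).
D receives 5.

5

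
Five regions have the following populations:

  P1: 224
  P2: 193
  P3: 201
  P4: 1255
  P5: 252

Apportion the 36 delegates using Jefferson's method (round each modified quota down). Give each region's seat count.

Standard divisor 2125/36 ≈ 59.028; standard quotas: P1 3.795, P2 3.270, P3 3.405, P4 21.261, P5 4.269.
Rounding down gives 3, 3, 3, 21, 4 = 34 seats, so the divisor must be adjusted.
With modified divisor 55: modified quotas P1 4.073, P2 3.509, P3 3.655, P4 22.818, P5 4.582.
Rounding down: P1 4, P2 3, P3 3, P4 22, P5 4 (total 36).

P1 4, P2 3, P3 3, P4 22, P5 4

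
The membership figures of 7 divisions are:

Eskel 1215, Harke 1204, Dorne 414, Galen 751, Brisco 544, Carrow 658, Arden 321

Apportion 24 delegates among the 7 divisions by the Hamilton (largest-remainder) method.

The standard divisor is 5107/24 ≈ 212.792.
Standard quotas: Eskel 5.710, Harke 5.658, Dorne 1.946, Galen 3.529, Brisco 2.556, Carrow 3.092, Arden 1.509.
Lower quotas: Eskel 5, Harke 5, Dorne 1, Galen 3, Brisco 2, Carrow 3, Arden 1 (sum 20, leaving 4 seats).
Remainders in descending order: Dorne 0.946, Eskel 0.710, Harke 0.658, Brisco 0.556, Galen 0.529, Arden 0.509, Carrow 0.092.
Largest remainders: Dorne, Eskel, Harke, Brisco receive the extra seats.

Eskel 6, Harke 6, Dorne 2, Galen 3, Brisco 3, Carrow 3, Arden 1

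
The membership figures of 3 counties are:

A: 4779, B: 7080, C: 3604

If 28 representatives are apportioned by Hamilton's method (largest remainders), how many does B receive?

The standard divisor is 15463/28 ≈ 552.25.
Standard quotas: A 8.6537, B 12.8203, C 6.5260.
Lower quotas: A 8, B 12, C 6 (sum 26, leaving 2 seats).
Remainders in descending order: B 0.8203, A 0.6537, C 0.5260.
Largest remainders: B, A receive the extra seats.
B receives 13.

13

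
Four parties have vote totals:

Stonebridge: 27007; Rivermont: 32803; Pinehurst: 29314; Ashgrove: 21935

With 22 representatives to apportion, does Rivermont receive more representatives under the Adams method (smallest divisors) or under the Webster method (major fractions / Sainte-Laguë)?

Adams: Stonebridge 5, Rivermont 6, Pinehurst 6, Ashgrove 5.
Webster: Stonebridge 5, Rivermont 7, Pinehurst 6, Ashgrove 4.
Rivermont gets 6 under Adams and 7 under Webster.

Webster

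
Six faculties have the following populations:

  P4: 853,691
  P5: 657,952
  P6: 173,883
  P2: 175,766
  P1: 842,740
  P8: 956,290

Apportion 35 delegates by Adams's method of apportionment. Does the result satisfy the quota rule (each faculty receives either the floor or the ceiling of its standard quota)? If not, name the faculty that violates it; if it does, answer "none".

none

Standard quotas: P4 8.163, P5 6.291, P6 1.663, P2 1.681, P1 8.058, P8 9.144.
Adams allocation: P4 8, P5 6, P6 2, P2 2, P1 8, P8 9.
Every allocation lies between the lower and upper quota.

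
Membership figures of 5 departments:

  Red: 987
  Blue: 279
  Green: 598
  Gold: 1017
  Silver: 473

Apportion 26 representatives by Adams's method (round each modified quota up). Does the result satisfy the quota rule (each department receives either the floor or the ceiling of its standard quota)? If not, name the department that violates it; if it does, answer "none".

Standard quotas: Red 7.651, Blue 2.163, Green 4.636, Gold 7.884, Silver 3.667.
Adams allocation: Red 7, Blue 2, Green 5, Gold 8, Silver 4.
Every allocation lies between the lower and upper quota.

none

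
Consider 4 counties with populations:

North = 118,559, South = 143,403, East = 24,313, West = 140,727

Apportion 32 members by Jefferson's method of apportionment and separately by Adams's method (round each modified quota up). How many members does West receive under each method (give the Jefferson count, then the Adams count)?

Jefferson: North 9, South 11, East 1, West 11.
Adams: North 9, South 11, East 2, West 10.
West gets 11 under Jefferson and 10 under Adams.

11 and 10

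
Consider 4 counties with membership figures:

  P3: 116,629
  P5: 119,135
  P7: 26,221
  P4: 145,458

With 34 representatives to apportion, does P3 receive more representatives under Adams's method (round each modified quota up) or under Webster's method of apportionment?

Webster

Adams: P3 9, P5 10, P7 3, P4 12.
Webster: P3 10, P5 10, P7 2, P4 12.
P3 gets 9 under Adams and 10 under Webster.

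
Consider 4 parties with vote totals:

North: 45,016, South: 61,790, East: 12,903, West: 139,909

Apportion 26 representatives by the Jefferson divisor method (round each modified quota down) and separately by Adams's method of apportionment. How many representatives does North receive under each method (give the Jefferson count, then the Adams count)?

Jefferson: North 4, South 6, East 1, West 15.
Adams: North 5, South 6, East 2, West 13.
North gets 4 under Jefferson and 5 under Adams.

4 and 5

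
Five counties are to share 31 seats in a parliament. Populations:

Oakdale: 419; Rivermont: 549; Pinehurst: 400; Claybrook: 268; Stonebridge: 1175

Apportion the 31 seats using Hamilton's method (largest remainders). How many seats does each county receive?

Standard divisor: 2811 ÷ 31 ≈ 90.677.
Standard quotas: Oakdale 4.621, Rivermont 6.054, Pinehurst 4.411, Claybrook 2.956, Stonebridge 12.958.
Lower quotas: Oakdale 4, Rivermont 6, Pinehurst 4, Claybrook 2, Stonebridge 12 (sum 28, leaving 3 seats).
Remainders in descending order: Stonebridge 0.958, Claybrook 0.956, Oakdale 0.621, Pinehurst 0.411, Rivermont 0.054.
Largest remainders: Stonebridge, Claybrook, Oakdale receive the extra seats.

Oakdale 5; Rivermont 6; Pinehurst 4; Claybrook 3; Stonebridge 13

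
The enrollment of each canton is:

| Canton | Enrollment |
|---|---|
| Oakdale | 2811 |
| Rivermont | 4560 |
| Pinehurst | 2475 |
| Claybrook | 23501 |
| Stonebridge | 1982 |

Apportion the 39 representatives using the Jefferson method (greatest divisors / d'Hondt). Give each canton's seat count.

Standard divisor 35329/39 ≈ 905.872; standard quotas: Oakdale 3.103, Rivermont 5.034, Pinehurst 2.732, Claybrook 25.943, Stonebridge 2.188.
Rounding down gives 3, 5, 2, 25, 2 = 37 seats, so the divisor must be adjusted.
With modified divisor 850: modified quotas Oakdale 3.307, Rivermont 5.365, Pinehurst 2.912, Claybrook 27.648, Stonebridge 2.332.
Rounding down: Oakdale 3, Rivermont 5, Pinehurst 2, Claybrook 27, Stonebridge 2 (total 39).

Oakdale 3, Rivermont 5, Pinehurst 2, Claybrook 27, Stonebridge 2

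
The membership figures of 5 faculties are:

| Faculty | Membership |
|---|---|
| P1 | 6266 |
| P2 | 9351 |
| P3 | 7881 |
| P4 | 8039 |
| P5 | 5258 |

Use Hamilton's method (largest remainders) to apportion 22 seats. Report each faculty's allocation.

P1: 4, P2: 5, P3: 5, P4: 5, P5: 3

Total 36795; standard divisor 36795/22 ≈ 1672.5.
Standard quotas: P1 3.7465, P2 5.5910, P3 4.7121, P4 4.8066, P5 3.1438.
Lower quotas: P1 3, P2 5, P3 4, P4 4, P5 3 (sum 19, leaving 3 seats).
Remainders in descending order: P4 0.8066, P1 0.7465, P3 0.7121, P2 0.5910, P5 0.1438.
The surplus seats go to P4, P1, P3.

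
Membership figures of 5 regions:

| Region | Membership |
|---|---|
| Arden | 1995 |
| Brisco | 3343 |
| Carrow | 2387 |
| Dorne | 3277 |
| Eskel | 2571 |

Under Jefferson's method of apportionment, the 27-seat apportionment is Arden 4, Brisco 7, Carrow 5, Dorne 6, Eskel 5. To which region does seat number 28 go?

Priority for the next seat is population ÷ (current seats + 1).
Priorities: Arden 399.000, Brisco 417.875, Carrow 397.833, Dorne 468.143, Eskel 428.500.
Highest priority: Dorne.

Dorne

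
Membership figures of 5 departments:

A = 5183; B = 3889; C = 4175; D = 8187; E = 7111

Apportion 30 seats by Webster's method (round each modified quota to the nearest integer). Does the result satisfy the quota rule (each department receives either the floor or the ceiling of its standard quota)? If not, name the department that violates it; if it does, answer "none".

none

Standard quotas: A 5.447, B 4.087, C 4.388, D 8.604, E 7.473.
Webster allocation: A 5, B 4, C 4, D 9, E 8.
Every allocation lies between the lower and upper quota.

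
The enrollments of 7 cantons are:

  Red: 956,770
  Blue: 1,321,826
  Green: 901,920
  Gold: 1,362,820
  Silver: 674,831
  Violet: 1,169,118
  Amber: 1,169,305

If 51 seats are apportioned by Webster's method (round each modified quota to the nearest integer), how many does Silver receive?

Standard divisor 7556590/51 ≈ 148168.431; standard quotas: Red 6.457, Blue 8.921, Green 6.087, Gold 9.198, Silver 4.554, Violet 7.890, Amber 7.892.
Rounding to the nearest integer gives Red 6, Blue 9, Green 6, Gold 9, Silver 5, Violet 8, Amber 8 — total 51, matching the house size, so no adjustment is needed.
Silver receives 5.

5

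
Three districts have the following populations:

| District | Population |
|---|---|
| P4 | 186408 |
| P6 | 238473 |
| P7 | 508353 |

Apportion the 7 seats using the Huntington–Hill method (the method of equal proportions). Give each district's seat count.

P4 1, P6 2, P7 4

With divisor 139280: modified quotas P4 1.338, P6 1.712, P7 3.650.
Geometric-mean thresholds: P4 √(1·2)=1.414, P6 √(1·2)=1.414, P7 √(3·4)=3.464.
Each quota rounded against its threshold gives P4 1, P6 2, P7 4 (total 7).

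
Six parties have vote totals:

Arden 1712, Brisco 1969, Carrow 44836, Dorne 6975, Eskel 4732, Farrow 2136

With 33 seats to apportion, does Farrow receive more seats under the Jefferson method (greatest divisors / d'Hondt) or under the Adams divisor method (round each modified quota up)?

Jefferson: Arden 0, Brisco 1, Carrow 25, Dorne 4, Eskel 2, Farrow 1.
Adams: Arden 1, Brisco 1, Carrow 22, Dorne 4, Eskel 3, Farrow 2.
Farrow gets 1 under Jefferson and 2 under Adams.

Adams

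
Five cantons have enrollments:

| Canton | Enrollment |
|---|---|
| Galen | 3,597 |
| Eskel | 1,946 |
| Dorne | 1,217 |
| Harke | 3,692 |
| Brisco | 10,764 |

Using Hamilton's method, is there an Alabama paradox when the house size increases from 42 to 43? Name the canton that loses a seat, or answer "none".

At 42 seats: Galen 7, Eskel 4, Dorne 3, Harke 7, Brisco 21.
At 43 seats: Galen 7, Eskel 4, Dorne 2, Harke 8, Brisco 22.
Dorne drops from 3 to 2.

Dorne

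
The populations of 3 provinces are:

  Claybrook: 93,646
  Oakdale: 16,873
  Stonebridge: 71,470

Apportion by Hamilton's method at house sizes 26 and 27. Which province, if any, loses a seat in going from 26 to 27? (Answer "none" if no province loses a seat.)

Oakdale

At 26 seats: Claybrook 13, Oakdale 3, Stonebridge 10.
At 27 seats: Claybrook 14, Oakdale 2, Stonebridge 11.
Oakdale drops from 3 to 2.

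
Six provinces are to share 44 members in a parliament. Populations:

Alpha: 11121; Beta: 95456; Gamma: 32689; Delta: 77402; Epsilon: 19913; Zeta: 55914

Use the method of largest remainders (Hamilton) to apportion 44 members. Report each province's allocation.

Standard divisor: 292495 ÷ 44 ≈ 6647.614.
Standard quotas: Alpha 1.6729, Beta 14.3594, Gamma 4.9174, Delta 11.6436, Epsilon 2.9955, Zeta 8.4111.
Lower quotas: Alpha 1, Beta 14, Gamma 4, Delta 11, Epsilon 2, Zeta 8 (sum 40, leaving 4 seats).
Remainders in descending order: Epsilon 0.9955, Gamma 0.9174, Alpha 0.6729, Delta 0.6436, Zeta 0.4111, Beta 0.3594.
Largest remainders: Epsilon, Gamma, Alpha, Delta receive the extra seats.

Alpha=2, Beta=14, Gamma=5, Delta=12, Epsilon=3, Zeta=8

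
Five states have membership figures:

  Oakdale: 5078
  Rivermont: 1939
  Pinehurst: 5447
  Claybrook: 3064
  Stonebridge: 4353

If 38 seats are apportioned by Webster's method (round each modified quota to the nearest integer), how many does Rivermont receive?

4

Standard divisor 19881/38 ≈ 523.184; standard quotas: Oakdale 9.706, Rivermont 3.706, Pinehurst 10.411, Claybrook 5.856, Stonebridge 8.320.
Rounding to the nearest integer gives Oakdale 10, Rivermont 4, Pinehurst 10, Claybrook 6, Stonebridge 8 — total 38, matching the house size, so no adjustment is needed.
Rivermont receives 4.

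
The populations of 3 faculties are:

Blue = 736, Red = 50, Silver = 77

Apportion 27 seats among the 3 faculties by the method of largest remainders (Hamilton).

The standard divisor is 863/27 ≈ 31.963.
Standard quotas: Blue 23.027, Red 1.564, Silver 2.409.
Lower quotas: Blue 23, Red 1, Silver 2 (sum 26, leaving 1 seat).
Remainders in descending order: Red 0.564, Silver 0.409, Blue 0.027.
Largest remainder: Red receives the extra seat.

Blue=23; Red=2; Silver=2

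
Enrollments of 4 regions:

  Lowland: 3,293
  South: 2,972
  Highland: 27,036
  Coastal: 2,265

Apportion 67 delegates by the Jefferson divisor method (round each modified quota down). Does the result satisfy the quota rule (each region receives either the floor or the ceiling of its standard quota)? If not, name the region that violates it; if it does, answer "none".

Standard quotas: Lowland 6.203, South 5.599, Highland 50.931, Coastal 4.267.
Jefferson allocation: Lowland 6, South 5, Highland 52, Coastal 4.
Highland has quota 50.931 (lower 50, upper 51) but receives 52 — outside the quota interval.

Highland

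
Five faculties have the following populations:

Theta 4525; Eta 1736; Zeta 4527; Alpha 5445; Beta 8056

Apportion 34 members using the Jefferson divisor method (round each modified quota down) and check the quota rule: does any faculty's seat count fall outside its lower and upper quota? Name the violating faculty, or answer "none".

Standard quotas: Theta 6.334, Eta 2.430, Zeta 6.337, Alpha 7.622, Beta 11.277.
Jefferson allocation: Theta 6, Eta 2, Zeta 6, Alpha 8, Beta 12.
Every allocation lies between the lower and upper quota.

none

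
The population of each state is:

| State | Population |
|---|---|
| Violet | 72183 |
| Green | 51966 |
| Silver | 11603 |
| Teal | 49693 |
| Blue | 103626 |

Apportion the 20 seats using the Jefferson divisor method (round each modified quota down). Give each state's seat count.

Standard divisor 289071/20 ≈ 14453.55; standard quotas: Violet 4.994, Green 3.595, Silver 0.803, Teal 3.438, Blue 7.170.
Rounding down gives 4, 3, 0, 3, 7 = 17 seats, so the divisor must be adjusted.
With modified divisor 12700: modified quotas Violet 5.684, Green 4.092, Silver 0.914, Teal 3.913, Blue 8.160.
Rounding down: Violet 5, Green 4, Silver 0, Teal 3, Blue 8 (total 20).

Violet: 5, Green: 4, Silver: 0, Teal: 3, Blue: 8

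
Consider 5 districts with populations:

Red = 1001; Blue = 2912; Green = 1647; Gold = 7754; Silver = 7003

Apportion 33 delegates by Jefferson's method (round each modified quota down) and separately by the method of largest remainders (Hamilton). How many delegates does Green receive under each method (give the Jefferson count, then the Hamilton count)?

2 and 3

Jefferson: Red 1, Blue 5, Green 2, Gold 13, Silver 12.
Hamilton: Red 2, Blue 5, Green 3, Gold 12, Silver 11.
Green gets 2 under Jefferson and 3 under Hamilton.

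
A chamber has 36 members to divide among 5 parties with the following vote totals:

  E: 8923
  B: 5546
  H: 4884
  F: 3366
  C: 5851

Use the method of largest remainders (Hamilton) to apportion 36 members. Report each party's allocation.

E 11, B 7, H 6, F 4, C 8

Total 28570; standard divisor 28570/36 ≈ 793.611.
Standard quotas: E 11.2435, B 6.9883, H 6.1541, F 4.2414, C 7.3726.
Lower quotas: E 11, B 6, H 6, F 4, C 7 (sum 34, leaving 2 seats).
Remainders in descending order: B 0.9883, C 0.3726, E 0.2435, F 0.2414, H 0.1541.
Largest remainders: B, C receive the extra seats.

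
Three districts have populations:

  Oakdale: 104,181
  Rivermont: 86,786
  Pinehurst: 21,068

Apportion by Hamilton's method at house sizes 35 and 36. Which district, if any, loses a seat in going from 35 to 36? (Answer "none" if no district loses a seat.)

At 35 seats: Oakdale 17, Rivermont 14, Pinehurst 4.
At 36 seats: Oakdale 18, Rivermont 15, Pinehurst 3.
Pinehurst drops from 4 to 3.

Pinehurst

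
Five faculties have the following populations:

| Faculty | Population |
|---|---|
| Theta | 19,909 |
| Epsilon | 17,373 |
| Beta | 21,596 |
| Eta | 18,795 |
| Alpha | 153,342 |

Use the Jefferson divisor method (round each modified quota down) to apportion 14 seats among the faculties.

Theta 1, Epsilon 1, Beta 1, Eta 1, Alpha 10

Standard divisor 231015/14 ≈ 16501.071; standard quotas: Theta 1.207, Epsilon 1.053, Beta 1.309, Eta 1.139, Alpha 9.293.
Rounding down gives 1, 1, 1, 1, 9 = 13 seats, so the divisor must be adjusted.
With modified divisor 14600: modified quotas Theta 1.364, Epsilon 1.190, Beta 1.479, Eta 1.287, Alpha 10.503.
Rounding down: Theta 1, Epsilon 1, Beta 1, Eta 1, Alpha 10 (total 14).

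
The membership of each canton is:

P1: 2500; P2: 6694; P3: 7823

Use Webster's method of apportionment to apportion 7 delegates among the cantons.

Standard divisor 17017/7 ≈ 2431; standard quotas: P1 1.028, P2 2.754, P3 3.218.
Rounding to the nearest integer gives P1 1, P2 3, P3 3 — total 7, matching the house size, so no adjustment is needed.

P1: 1, P2: 3, P3: 3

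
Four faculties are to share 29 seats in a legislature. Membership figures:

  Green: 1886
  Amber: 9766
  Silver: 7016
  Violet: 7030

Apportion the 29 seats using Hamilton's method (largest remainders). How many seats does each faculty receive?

The standard divisor is 25698/29 ≈ 886.138.
Standard quotas: Green 2.1283, Amber 11.0209, Silver 7.9175, Violet 7.9333.
Lower quotas: Green 2, Amber 11, Silver 7, Violet 7 (sum 27, leaving 2 seats).
Remainders in descending order: Violet 0.9333, Silver 0.9175, Green 0.1283, Amber 0.0209.
Largest remainders: Violet, Silver receive the extra seats.

Green 2; Amber 11; Silver 8; Violet 8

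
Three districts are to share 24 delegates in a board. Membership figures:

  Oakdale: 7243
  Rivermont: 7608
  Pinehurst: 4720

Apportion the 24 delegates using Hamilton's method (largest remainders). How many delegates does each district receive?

Oakdale 9, Rivermont 9, Pinehurst 6

Total 19571; standard divisor 19571/24 ≈ 815.458.
Standard quotas: Oakdale 8.8821, Rivermont 9.3297, Pinehurst 5.7882.
Lower quotas: Oakdale 8, Rivermont 9, Pinehurst 5 (sum 22, leaving 2 seats).
Remainders in descending order: Oakdale 0.8821, Pinehurst 0.7882, Rivermont 0.3297.
The surplus seats go to Oakdale, Pinehurst.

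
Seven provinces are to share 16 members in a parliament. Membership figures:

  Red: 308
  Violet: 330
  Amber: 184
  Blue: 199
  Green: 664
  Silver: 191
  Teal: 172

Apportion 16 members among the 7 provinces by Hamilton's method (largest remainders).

Standard divisor: 2048 ÷ 16 = 128.
Standard quotas: Red 2.406, Violet 2.578, Amber 1.438, Blue 1.555, Green 5.188, Silver 1.492, Teal 1.344.
Lower quotas: Red 2, Violet 2, Amber 1, Blue 1, Green 5, Silver 1, Teal 1 (sum 13, leaving 3 seats).
Remainders in descending order: Violet 0.578, Blue 0.555, Silver 0.492, Amber 0.438, Red 0.406, Teal 0.344, Green 0.188.
Largest remainders: Violet, Blue, Silver receive the extra seats.

Red 2; Violet 3; Amber 1; Blue 2; Green 5; Silver 2; Teal 1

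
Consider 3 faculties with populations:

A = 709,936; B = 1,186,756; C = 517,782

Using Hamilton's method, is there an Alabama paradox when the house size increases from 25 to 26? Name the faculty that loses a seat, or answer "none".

At 25 seats: A 7, B 12, C 6.
At 26 seats: A 8, B 13, C 5.
C drops from 6 to 5.

C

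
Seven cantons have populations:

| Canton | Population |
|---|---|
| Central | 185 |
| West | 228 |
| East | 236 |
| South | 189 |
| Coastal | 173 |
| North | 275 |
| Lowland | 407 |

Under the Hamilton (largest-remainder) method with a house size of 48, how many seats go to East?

7

Standard divisor: 1693 ÷ 48 ≈ 35.271.
Standard quotas: Central 5.245, West 6.464, East 6.691, South 5.359, Coastal 4.905, North 7.797, Lowland 11.539.
Lower quotas: Central 5, West 6, East 6, South 5, Coastal 4, North 7, Lowland 11 (sum 44, leaving 4 seats).
Remainders in descending order: Coastal 0.905, North 0.797, East 0.691, Lowland 0.539, West 0.464, South 0.359, Central 0.245.
The surplus seats go to Coastal, North, East, Lowland.
East receives 7.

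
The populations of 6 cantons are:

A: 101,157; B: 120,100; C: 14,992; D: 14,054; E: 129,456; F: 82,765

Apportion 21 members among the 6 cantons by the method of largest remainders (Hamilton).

A 4, B 5, C 1, D 1, E 6, F 4

The standard divisor is 462524/21 ≈ 22024.952.
Standard quotas: A 4.5928, B 5.4529, C 0.6807, D 0.6381, E 5.8777, F 3.7578.
Lower quotas: A 4, B 5, C 0, D 0, E 5, F 3 (sum 17, leaving 4 seats).
Remainders in descending order: E 0.8777, F 0.7578, C 0.6807, D 0.6381, A 0.5928, B 0.4529.
Largest remainders: E, F, C, D receive the extra seats.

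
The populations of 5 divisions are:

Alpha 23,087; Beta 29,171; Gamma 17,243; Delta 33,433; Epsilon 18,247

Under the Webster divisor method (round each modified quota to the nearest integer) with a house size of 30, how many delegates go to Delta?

8

Standard divisor 121181/30 ≈ 4039.367; standard quotas: Alpha 5.715, Beta 7.222, Gamma 4.269, Delta 8.277, Epsilon 4.517.
Rounding to the nearest integer gives Alpha 6, Beta 7, Gamma 4, Delta 8, Epsilon 5 — total 30, matching the house size, so no adjustment is needed.
Delta receives 8.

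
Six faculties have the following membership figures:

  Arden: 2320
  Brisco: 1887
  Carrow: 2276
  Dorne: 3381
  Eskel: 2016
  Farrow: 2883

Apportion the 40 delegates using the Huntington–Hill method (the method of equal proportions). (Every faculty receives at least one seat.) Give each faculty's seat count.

Arden=6, Brisco=5, Carrow=6, Dorne=9, Eskel=6, Farrow=8

With divisor 363: modified quotas Arden 6.391, Brisco 5.198, Carrow 6.270, Dorne 9.314, Eskel 5.554, Farrow 7.942.
Geometric-mean thresholds: Arden √(6·7)=6.481, Brisco √(5·6)=5.477, Carrow √(6·7)=6.481, Dorne √(9·10)=9.487, Eskel √(5·6)=5.477, Farrow √(7·8)=7.483.
Each quota rounded against its threshold gives Arden 6, Brisco 5, Carrow 6, Dorne 9, Eskel 6, Farrow 8 (total 40).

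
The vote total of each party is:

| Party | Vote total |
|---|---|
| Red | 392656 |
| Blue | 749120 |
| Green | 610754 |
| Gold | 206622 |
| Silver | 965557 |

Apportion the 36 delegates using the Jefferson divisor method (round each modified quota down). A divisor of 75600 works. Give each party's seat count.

Red=5, Blue=9, Green=8, Gold=2, Silver=12

With modified divisor 75600: modified quotas Red 5.194, Blue 9.909, Green 8.079, Gold 2.733, Silver 12.772.
Rounding down: Red 5, Blue 9, Green 8, Gold 2, Silver 12 (total 36).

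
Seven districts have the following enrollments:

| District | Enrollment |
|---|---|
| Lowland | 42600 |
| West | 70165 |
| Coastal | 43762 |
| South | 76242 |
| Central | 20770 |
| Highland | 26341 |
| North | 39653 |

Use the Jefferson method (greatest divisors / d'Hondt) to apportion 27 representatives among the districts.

Lowland: 4, West: 6, Coastal: 4, South: 7, Central: 1, Highland: 2, North: 3

Standard divisor 319533/27 ≈ 11834.556; standard quotas: Lowland 3.600, West 5.929, Coastal 3.698, South 6.442, Central 1.755, Highland 2.226, North 3.351.
Rounding down gives 3, 5, 3, 6, 1, 2, 3 = 23 seats, so the divisor must be adjusted.
With modified divisor 10500: modified quotas Lowland 4.057, West 6.682, Coastal 4.168, South 7.261, Central 1.978, Highland 2.509, North 3.776.
Rounding down: Lowland 4, West 6, Coastal 4, South 7, Central 1, Highland 2, North 3 (total 27).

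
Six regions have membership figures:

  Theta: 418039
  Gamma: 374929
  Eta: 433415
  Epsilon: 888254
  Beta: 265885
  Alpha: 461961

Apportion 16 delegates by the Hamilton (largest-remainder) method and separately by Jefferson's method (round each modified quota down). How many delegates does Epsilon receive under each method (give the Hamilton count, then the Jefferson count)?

Hamilton: Theta 2, Gamma 2, Eta 2, Epsilon 5, Beta 2, Alpha 3.
Jefferson: Theta 2, Gamma 2, Eta 2, Epsilon 6, Beta 1, Alpha 3.
Epsilon gets 5 under Hamilton and 6 under Jefferson.

5 and 6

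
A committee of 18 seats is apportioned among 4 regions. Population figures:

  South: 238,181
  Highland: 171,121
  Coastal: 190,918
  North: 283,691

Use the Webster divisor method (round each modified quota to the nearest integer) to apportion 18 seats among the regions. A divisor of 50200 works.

With modified divisor 50200: modified quotas South 4.745, Highland 3.409, Coastal 3.803, North 5.651.
Rounding to the nearest integer: South 5, Highland 3, Coastal 4, North 6 (total 18).

South 5; Highland 3; Coastal 4; North 6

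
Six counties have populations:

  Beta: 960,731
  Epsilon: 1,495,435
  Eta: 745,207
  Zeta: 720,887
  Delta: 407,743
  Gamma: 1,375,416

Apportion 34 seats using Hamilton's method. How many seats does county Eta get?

The standard divisor is 5705419/34 ≈ 167806.441.
Standard quotas: Beta 5.7252, Epsilon 8.9117, Eta 4.4409, Zeta 4.2959, Delta 2.4298, Gamma 8.1964.
Lower quotas: Beta 5, Epsilon 8, Eta 4, Zeta 4, Delta 2, Gamma 8 (sum 31, leaving 3 seats).
Remainders in descending order: Epsilon 0.9117, Beta 0.7252, Eta 0.4409, Delta 0.4298, Zeta 0.2959, Gamma 0.1964.
The surplus seats go to Epsilon, Beta, Eta.
Eta receives 5.

5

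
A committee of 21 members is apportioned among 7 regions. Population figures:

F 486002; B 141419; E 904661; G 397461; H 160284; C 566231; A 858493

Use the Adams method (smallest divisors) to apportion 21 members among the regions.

Standard divisor 3514551/21 ≈ 167359.571; standard quotas: F 2.904, B 0.845, E 5.405, G 2.375, H 0.958, C 3.383, A 5.130.
Rounding up gives 3, 1, 6, 3, 1, 4, 6 = 24 seats, so the divisor must be adjusted.
With modified divisor 193700: modified quotas F 2.509, B 0.730, E 4.670, G 2.052, H 0.827, C 2.923, A 4.432.
Rounding up: F 3, B 1, E 5, G 3, H 1, C 3, A 5 (total 21).

F=3, B=1, E=5, G=3, H=1, C=3, A=5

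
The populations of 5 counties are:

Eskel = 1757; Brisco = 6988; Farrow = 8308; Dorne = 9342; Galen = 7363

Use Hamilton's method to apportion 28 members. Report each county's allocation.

The standard divisor is 33758/28 ≈ 1205.643.
Standard quotas: Eskel 1.4573, Brisco 5.7961, Farrow 6.8909, Dorne 7.7486, Galen 6.1071.
Lower quotas: Eskel 1, Brisco 5, Farrow 6, Dorne 7, Galen 6 (sum 25, leaving 3 seats).
Remainders in descending order: Farrow 0.8909, Brisco 0.7961, Dorne 0.7486, Eskel 0.4573, Galen 0.1071.
Largest remainders: Farrow, Brisco, Dorne receive the extra seats.

Eskel=1; Brisco=6; Farrow=7; Dorne=8; Galen=6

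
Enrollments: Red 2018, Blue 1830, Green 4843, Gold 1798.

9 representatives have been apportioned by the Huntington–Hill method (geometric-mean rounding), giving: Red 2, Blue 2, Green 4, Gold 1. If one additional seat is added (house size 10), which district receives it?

Gold

Priority for the next seat is population ÷ (√(s·(s+1))).
Priorities: Red 823.845, Blue 747.094, Green 1082.928, Gold 1271.378.
Highest priority: Gold.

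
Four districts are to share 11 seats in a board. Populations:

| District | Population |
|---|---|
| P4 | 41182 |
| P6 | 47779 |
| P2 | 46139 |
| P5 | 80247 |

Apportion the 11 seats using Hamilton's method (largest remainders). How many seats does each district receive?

P4=2, P6=3, P2=2, P5=4

Total 215347; standard divisor 215347/11 = 19577.
Standard quotas: P4 2.1036, P6 2.4406, P2 2.3568, P5 4.0990.
Lower quotas: P4 2, P6 2, P2 2, P5 4 (sum 10, leaving 1 seat).
Remainders in descending order: P6 0.4406, P2 0.3568, P4 0.1036, P5 0.0990.
Largest remainder: P6 receives the extra seat.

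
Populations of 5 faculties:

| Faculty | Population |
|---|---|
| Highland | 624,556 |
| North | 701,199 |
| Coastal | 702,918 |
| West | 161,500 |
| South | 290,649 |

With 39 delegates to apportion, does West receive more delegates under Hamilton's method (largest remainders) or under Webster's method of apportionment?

Webster

Hamilton: Highland 10, North 11, Coastal 11, West 2, South 5.
Webster: Highland 10, North 11, Coastal 11, West 3, South 4.
West gets 2 under Hamilton and 3 under Webster.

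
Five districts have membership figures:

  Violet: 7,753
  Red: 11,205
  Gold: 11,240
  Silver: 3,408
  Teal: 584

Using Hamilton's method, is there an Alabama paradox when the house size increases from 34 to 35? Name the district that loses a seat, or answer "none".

none

At 34 seats: Violet 8, Red 11, Gold 11, Silver 3, Teal 1.
At 35 seats: Violet 8, Red 11, Gold 12, Silver 3, Teal 1.
No district's allocation decreased.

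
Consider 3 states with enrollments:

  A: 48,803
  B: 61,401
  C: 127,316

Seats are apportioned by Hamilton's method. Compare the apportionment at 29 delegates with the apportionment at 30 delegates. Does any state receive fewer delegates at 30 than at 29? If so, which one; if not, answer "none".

none

At 29 seats: A 6, B 7, C 16.
At 30 seats: A 6, B 8, C 16.
No state's allocation decreased.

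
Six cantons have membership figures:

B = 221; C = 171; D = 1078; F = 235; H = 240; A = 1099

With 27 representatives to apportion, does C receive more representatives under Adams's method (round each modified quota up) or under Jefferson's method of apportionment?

Adams: B 2, C 2, D 9, F 2, H 2, A 10.
Jefferson: B 2, C 1, D 10, F 2, H 2, A 10.
C gets 2 under Adams and 1 under Jefferson.

Adams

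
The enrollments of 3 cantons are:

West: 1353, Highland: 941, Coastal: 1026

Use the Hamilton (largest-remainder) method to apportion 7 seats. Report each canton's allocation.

West=3, Highland=2, Coastal=2

The standard divisor is 3320/7 ≈ 474.286.
Standard quotas: West 2.853, Highland 1.984, Coastal 2.163.
Lower quotas: West 2, Highland 1, Coastal 2 (sum 5, leaving 2 seats).
Remainders in descending order: Highland 0.984, West 0.853, Coastal 0.163.
Largest remainders: Highland, West receive the extra seats.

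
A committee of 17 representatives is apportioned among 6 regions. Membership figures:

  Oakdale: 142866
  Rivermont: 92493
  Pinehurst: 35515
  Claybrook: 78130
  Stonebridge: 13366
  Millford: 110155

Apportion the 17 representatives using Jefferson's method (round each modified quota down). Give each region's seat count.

Standard divisor 472525/17 ≈ 27795.588; standard quotas: Oakdale 5.140, Rivermont 3.328, Pinehurst 1.278, Claybrook 2.811, Stonebridge 0.481, Millford 3.963.
Rounding down gives 5, 3, 1, 2, 0, 3 = 14 seats, so the divisor must be adjusted.
With modified divisor 23500: modified quotas Oakdale 6.079, Rivermont 3.936, Pinehurst 1.511, Claybrook 3.325, Stonebridge 0.569, Millford 4.687.
Rounding down: Oakdale 6, Rivermont 3, Pinehurst 1, Claybrook 3, Stonebridge 0, Millford 4 (total 17).

Oakdale=6; Rivermont=3; Pinehurst=1; Claybrook=3; Stonebridge=0; Millford=4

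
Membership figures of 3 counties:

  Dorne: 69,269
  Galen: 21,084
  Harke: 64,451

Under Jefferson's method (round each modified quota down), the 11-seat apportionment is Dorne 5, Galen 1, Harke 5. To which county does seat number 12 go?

Priority for the next seat is population ÷ (current seats + 1).
Priorities: Dorne 11544.833, Galen 10542.000, Harke 10741.833.
Highest priority: Dorne.

Dorne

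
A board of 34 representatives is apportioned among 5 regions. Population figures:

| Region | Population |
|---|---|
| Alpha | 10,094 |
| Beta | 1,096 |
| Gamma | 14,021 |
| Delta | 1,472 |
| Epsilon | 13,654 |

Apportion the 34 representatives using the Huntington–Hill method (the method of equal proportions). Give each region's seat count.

With divisor 1189: modified quotas Alpha 8.489, Beta 0.922, Gamma 11.792, Delta 1.238, Epsilon 11.484.
Geometric-mean thresholds: Alpha √(8·9)=8.485, Beta (min 1), Gamma √(11·12)=11.489, Delta √(1·2)=1.414, Epsilon √(11·12)=11.489.
Each quota rounded against its threshold gives Alpha 9, Beta 1, Gamma 12, Delta 1, Epsilon 11 (total 34).

Alpha 9; Beta 1; Gamma 12; Delta 1; Epsilon 11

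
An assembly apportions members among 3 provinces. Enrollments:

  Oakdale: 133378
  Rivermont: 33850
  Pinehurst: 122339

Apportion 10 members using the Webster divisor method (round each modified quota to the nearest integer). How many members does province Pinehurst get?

Standard divisor 289567/10 ≈ 28956.7; standard quotas: Oakdale 4.606, Rivermont 1.169, Pinehurst 4.225.
Rounding to the nearest integer gives Oakdale 5, Rivermont 1, Pinehurst 4 — total 10, matching the house size, so no adjustment is needed.
Pinehurst receives 4.

4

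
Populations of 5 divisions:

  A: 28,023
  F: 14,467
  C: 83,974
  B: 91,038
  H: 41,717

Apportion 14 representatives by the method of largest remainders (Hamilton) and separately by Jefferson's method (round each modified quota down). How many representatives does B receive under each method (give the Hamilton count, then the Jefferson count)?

5 and 6

Hamilton: A 1, F 1, C 5, B 5, H 2.
Jefferson: A 1, F 0, C 5, B 6, H 2.
B gets 5 under Hamilton and 6 under Jefferson.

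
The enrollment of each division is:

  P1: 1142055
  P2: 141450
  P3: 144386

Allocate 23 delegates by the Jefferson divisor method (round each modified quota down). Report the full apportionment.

P1 19; P2 2; P3 2

Standard divisor 1427891/23 ≈ 62082.217; standard quotas: P1 18.396, P2 2.278, P3 2.326.
Rounding down gives 18, 2, 2 = 22 seats, so the divisor must be adjusted.
With modified divisor 58600: modified quotas P1 19.489, P2 2.414, P3 2.464.
Rounding down: P1 19, P2 2, P3 2 (total 23).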